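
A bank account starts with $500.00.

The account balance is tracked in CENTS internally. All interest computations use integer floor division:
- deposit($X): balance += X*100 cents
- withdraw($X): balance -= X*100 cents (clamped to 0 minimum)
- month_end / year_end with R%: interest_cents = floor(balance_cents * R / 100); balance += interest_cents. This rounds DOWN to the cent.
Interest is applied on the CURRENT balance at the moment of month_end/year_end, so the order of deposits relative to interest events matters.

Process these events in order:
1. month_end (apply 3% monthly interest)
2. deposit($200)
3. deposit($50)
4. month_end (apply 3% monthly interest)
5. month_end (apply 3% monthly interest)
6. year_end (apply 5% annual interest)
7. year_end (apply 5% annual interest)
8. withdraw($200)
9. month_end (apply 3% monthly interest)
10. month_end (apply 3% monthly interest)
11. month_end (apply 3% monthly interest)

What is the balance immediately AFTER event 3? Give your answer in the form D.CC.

After 1 (month_end (apply 3% monthly interest)): balance=$515.00 total_interest=$15.00
After 2 (deposit($200)): balance=$715.00 total_interest=$15.00
After 3 (deposit($50)): balance=$765.00 total_interest=$15.00

Answer: 765.00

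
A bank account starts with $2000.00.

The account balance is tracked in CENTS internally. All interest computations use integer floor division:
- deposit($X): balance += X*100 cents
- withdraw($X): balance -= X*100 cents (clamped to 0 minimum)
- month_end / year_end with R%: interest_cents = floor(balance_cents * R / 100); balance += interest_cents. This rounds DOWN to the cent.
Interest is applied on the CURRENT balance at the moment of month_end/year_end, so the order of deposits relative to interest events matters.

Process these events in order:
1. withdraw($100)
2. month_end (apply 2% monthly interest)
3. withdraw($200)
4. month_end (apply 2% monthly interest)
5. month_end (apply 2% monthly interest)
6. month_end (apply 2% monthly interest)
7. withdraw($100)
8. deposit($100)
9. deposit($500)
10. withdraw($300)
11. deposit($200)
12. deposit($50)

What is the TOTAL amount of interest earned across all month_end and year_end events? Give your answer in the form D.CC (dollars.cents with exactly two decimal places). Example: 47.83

Answer: 144.37

Derivation:
After 1 (withdraw($100)): balance=$1900.00 total_interest=$0.00
After 2 (month_end (apply 2% monthly interest)): balance=$1938.00 total_interest=$38.00
After 3 (withdraw($200)): balance=$1738.00 total_interest=$38.00
After 4 (month_end (apply 2% monthly interest)): balance=$1772.76 total_interest=$72.76
After 5 (month_end (apply 2% monthly interest)): balance=$1808.21 total_interest=$108.21
After 6 (month_end (apply 2% monthly interest)): balance=$1844.37 total_interest=$144.37
After 7 (withdraw($100)): balance=$1744.37 total_interest=$144.37
After 8 (deposit($100)): balance=$1844.37 total_interest=$144.37
After 9 (deposit($500)): balance=$2344.37 total_interest=$144.37
After 10 (withdraw($300)): balance=$2044.37 total_interest=$144.37
After 11 (deposit($200)): balance=$2244.37 total_interest=$144.37
After 12 (deposit($50)): balance=$2294.37 total_interest=$144.37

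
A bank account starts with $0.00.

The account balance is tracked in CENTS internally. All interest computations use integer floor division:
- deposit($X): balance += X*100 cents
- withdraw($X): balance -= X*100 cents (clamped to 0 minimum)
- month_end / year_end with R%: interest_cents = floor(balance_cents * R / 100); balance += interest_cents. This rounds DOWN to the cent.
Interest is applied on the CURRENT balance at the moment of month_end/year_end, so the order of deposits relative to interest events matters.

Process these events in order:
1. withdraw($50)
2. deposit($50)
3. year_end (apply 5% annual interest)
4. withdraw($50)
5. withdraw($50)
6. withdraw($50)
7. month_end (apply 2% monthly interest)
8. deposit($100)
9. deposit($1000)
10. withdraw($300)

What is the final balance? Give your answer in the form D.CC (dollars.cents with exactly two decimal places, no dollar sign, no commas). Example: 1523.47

After 1 (withdraw($50)): balance=$0.00 total_interest=$0.00
After 2 (deposit($50)): balance=$50.00 total_interest=$0.00
After 3 (year_end (apply 5% annual interest)): balance=$52.50 total_interest=$2.50
After 4 (withdraw($50)): balance=$2.50 total_interest=$2.50
After 5 (withdraw($50)): balance=$0.00 total_interest=$2.50
After 6 (withdraw($50)): balance=$0.00 total_interest=$2.50
After 7 (month_end (apply 2% monthly interest)): balance=$0.00 total_interest=$2.50
After 8 (deposit($100)): balance=$100.00 total_interest=$2.50
After 9 (deposit($1000)): balance=$1100.00 total_interest=$2.50
After 10 (withdraw($300)): balance=$800.00 total_interest=$2.50

Answer: 800.00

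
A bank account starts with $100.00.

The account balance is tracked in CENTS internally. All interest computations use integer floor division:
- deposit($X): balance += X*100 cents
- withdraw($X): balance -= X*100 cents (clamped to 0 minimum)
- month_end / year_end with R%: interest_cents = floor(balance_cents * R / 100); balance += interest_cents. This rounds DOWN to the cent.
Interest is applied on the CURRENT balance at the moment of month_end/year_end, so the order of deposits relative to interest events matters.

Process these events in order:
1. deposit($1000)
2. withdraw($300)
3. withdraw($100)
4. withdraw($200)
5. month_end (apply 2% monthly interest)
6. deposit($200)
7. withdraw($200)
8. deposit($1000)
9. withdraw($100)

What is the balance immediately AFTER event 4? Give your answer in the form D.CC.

Answer: 500.00

Derivation:
After 1 (deposit($1000)): balance=$1100.00 total_interest=$0.00
After 2 (withdraw($300)): balance=$800.00 total_interest=$0.00
After 3 (withdraw($100)): balance=$700.00 total_interest=$0.00
After 4 (withdraw($200)): balance=$500.00 total_interest=$0.00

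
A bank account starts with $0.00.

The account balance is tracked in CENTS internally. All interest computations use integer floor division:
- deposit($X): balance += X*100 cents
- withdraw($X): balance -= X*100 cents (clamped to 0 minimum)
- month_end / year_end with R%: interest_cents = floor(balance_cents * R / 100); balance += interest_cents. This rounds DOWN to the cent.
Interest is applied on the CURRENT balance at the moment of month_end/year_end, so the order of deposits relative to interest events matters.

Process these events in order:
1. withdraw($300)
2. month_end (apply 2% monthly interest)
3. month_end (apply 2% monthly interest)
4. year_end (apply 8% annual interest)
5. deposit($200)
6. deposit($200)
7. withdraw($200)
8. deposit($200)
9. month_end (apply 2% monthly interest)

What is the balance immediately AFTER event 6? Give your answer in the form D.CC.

After 1 (withdraw($300)): balance=$0.00 total_interest=$0.00
After 2 (month_end (apply 2% monthly interest)): balance=$0.00 total_interest=$0.00
After 3 (month_end (apply 2% monthly interest)): balance=$0.00 total_interest=$0.00
After 4 (year_end (apply 8% annual interest)): balance=$0.00 total_interest=$0.00
After 5 (deposit($200)): balance=$200.00 total_interest=$0.00
After 6 (deposit($200)): balance=$400.00 total_interest=$0.00

Answer: 400.00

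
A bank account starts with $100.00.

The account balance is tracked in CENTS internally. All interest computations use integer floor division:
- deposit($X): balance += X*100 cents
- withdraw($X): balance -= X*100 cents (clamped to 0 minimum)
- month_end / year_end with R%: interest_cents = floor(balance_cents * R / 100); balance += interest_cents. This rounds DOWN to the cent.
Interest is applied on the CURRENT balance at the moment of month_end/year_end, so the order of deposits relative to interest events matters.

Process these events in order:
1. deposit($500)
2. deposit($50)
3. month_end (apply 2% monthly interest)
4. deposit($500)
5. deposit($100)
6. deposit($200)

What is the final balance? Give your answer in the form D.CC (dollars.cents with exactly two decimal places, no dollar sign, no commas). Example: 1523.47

After 1 (deposit($500)): balance=$600.00 total_interest=$0.00
After 2 (deposit($50)): balance=$650.00 total_interest=$0.00
After 3 (month_end (apply 2% monthly interest)): balance=$663.00 total_interest=$13.00
After 4 (deposit($500)): balance=$1163.00 total_interest=$13.00
After 5 (deposit($100)): balance=$1263.00 total_interest=$13.00
After 6 (deposit($200)): balance=$1463.00 total_interest=$13.00

Answer: 1463.00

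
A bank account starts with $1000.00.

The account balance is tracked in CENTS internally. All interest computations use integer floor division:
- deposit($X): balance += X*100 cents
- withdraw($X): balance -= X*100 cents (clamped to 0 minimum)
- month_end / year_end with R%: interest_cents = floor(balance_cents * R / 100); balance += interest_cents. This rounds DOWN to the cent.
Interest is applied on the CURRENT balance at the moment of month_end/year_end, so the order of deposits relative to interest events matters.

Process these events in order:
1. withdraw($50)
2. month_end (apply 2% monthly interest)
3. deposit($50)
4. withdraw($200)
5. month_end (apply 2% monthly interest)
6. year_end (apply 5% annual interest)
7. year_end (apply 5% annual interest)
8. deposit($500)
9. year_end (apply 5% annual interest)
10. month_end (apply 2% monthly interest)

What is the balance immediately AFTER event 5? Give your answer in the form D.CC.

Answer: 835.38

Derivation:
After 1 (withdraw($50)): balance=$950.00 total_interest=$0.00
After 2 (month_end (apply 2% monthly interest)): balance=$969.00 total_interest=$19.00
After 3 (deposit($50)): balance=$1019.00 total_interest=$19.00
After 4 (withdraw($200)): balance=$819.00 total_interest=$19.00
After 5 (month_end (apply 2% monthly interest)): balance=$835.38 total_interest=$35.38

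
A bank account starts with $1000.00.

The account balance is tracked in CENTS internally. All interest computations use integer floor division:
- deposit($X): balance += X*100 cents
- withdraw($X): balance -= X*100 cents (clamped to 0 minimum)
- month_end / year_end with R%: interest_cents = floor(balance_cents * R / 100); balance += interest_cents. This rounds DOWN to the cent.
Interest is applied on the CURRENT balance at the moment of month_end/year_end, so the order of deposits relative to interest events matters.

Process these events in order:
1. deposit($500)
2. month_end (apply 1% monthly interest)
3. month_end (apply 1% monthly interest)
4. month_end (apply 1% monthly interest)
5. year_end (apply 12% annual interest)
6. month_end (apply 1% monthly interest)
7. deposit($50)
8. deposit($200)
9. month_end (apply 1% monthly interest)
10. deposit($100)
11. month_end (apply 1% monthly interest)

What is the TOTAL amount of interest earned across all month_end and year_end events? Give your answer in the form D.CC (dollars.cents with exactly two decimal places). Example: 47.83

After 1 (deposit($500)): balance=$1500.00 total_interest=$0.00
After 2 (month_end (apply 1% monthly interest)): balance=$1515.00 total_interest=$15.00
After 3 (month_end (apply 1% monthly interest)): balance=$1530.15 total_interest=$30.15
After 4 (month_end (apply 1% monthly interest)): balance=$1545.45 total_interest=$45.45
After 5 (year_end (apply 12% annual interest)): balance=$1730.90 total_interest=$230.90
After 6 (month_end (apply 1% monthly interest)): balance=$1748.20 total_interest=$248.20
After 7 (deposit($50)): balance=$1798.20 total_interest=$248.20
After 8 (deposit($200)): balance=$1998.20 total_interest=$248.20
After 9 (month_end (apply 1% monthly interest)): balance=$2018.18 total_interest=$268.18
After 10 (deposit($100)): balance=$2118.18 total_interest=$268.18
After 11 (month_end (apply 1% monthly interest)): balance=$2139.36 total_interest=$289.36

Answer: 289.36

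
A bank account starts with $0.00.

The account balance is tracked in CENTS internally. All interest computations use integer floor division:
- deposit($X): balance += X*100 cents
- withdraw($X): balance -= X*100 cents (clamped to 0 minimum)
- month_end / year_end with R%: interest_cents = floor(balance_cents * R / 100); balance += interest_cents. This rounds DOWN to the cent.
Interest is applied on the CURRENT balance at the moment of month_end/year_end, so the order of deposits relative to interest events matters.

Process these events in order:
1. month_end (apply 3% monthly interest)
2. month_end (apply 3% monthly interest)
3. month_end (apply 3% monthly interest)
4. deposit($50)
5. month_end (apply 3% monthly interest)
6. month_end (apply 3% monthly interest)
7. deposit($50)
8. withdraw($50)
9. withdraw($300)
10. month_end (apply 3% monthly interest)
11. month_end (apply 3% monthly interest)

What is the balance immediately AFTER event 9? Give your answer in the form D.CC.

Answer: 0.00

Derivation:
After 1 (month_end (apply 3% monthly interest)): balance=$0.00 total_interest=$0.00
After 2 (month_end (apply 3% monthly interest)): balance=$0.00 total_interest=$0.00
After 3 (month_end (apply 3% monthly interest)): balance=$0.00 total_interest=$0.00
After 4 (deposit($50)): balance=$50.00 total_interest=$0.00
After 5 (month_end (apply 3% monthly interest)): balance=$51.50 total_interest=$1.50
After 6 (month_end (apply 3% monthly interest)): balance=$53.04 total_interest=$3.04
After 7 (deposit($50)): balance=$103.04 total_interest=$3.04
After 8 (withdraw($50)): balance=$53.04 total_interest=$3.04
After 9 (withdraw($300)): balance=$0.00 total_interest=$3.04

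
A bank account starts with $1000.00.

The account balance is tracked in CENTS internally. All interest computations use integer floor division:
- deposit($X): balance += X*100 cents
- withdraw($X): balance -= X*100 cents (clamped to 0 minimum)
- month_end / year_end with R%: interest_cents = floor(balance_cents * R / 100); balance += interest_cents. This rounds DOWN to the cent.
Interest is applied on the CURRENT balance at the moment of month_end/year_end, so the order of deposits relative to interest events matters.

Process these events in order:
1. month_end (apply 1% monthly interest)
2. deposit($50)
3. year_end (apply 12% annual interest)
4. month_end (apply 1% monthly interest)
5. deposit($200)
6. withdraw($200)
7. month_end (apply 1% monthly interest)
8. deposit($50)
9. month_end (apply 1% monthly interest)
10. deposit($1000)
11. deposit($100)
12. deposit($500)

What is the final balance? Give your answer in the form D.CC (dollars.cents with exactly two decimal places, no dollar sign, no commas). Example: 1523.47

Answer: 2873.67

Derivation:
After 1 (month_end (apply 1% monthly interest)): balance=$1010.00 total_interest=$10.00
After 2 (deposit($50)): balance=$1060.00 total_interest=$10.00
After 3 (year_end (apply 12% annual interest)): balance=$1187.20 total_interest=$137.20
After 4 (month_end (apply 1% monthly interest)): balance=$1199.07 total_interest=$149.07
After 5 (deposit($200)): balance=$1399.07 total_interest=$149.07
After 6 (withdraw($200)): balance=$1199.07 total_interest=$149.07
After 7 (month_end (apply 1% monthly interest)): balance=$1211.06 total_interest=$161.06
After 8 (deposit($50)): balance=$1261.06 total_interest=$161.06
After 9 (month_end (apply 1% monthly interest)): balance=$1273.67 total_interest=$173.67
After 10 (deposit($1000)): balance=$2273.67 total_interest=$173.67
After 11 (deposit($100)): balance=$2373.67 total_interest=$173.67
After 12 (deposit($500)): balance=$2873.67 total_interest=$173.67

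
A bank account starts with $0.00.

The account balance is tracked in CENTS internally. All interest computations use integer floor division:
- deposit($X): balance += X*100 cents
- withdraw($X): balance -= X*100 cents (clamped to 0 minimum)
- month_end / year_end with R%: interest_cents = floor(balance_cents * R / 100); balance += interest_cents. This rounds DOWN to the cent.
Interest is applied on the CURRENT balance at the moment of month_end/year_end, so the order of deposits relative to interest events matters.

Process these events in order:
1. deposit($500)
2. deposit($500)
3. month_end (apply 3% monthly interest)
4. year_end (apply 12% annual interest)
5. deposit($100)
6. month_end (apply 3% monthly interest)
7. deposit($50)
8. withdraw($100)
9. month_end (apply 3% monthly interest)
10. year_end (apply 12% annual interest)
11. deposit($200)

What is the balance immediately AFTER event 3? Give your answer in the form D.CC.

Answer: 1030.00

Derivation:
After 1 (deposit($500)): balance=$500.00 total_interest=$0.00
After 2 (deposit($500)): balance=$1000.00 total_interest=$0.00
After 3 (month_end (apply 3% monthly interest)): balance=$1030.00 total_interest=$30.00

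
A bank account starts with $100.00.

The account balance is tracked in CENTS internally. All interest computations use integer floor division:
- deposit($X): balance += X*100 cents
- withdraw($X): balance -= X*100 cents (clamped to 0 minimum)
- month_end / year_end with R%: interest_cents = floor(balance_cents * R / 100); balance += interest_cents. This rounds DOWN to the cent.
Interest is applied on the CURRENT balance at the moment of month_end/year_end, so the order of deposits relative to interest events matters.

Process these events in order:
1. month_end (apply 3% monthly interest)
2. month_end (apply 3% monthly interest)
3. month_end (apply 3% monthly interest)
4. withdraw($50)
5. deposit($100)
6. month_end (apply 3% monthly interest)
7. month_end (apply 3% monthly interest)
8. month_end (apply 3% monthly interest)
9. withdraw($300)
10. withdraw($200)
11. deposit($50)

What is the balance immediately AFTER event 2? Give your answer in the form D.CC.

Answer: 106.09

Derivation:
After 1 (month_end (apply 3% monthly interest)): balance=$103.00 total_interest=$3.00
After 2 (month_end (apply 3% monthly interest)): balance=$106.09 total_interest=$6.09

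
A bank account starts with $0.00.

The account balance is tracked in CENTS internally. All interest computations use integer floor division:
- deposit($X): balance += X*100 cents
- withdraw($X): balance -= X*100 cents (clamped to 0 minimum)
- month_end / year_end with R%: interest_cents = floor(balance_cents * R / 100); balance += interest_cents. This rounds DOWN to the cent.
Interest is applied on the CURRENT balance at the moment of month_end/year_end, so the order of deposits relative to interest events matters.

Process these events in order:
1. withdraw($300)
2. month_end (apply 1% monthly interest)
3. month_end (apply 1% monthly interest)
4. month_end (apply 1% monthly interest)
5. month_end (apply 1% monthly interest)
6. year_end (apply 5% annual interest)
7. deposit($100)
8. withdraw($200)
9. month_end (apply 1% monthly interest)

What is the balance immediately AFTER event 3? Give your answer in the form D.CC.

Answer: 0.00

Derivation:
After 1 (withdraw($300)): balance=$0.00 total_interest=$0.00
After 2 (month_end (apply 1% monthly interest)): balance=$0.00 total_interest=$0.00
After 3 (month_end (apply 1% monthly interest)): balance=$0.00 total_interest=$0.00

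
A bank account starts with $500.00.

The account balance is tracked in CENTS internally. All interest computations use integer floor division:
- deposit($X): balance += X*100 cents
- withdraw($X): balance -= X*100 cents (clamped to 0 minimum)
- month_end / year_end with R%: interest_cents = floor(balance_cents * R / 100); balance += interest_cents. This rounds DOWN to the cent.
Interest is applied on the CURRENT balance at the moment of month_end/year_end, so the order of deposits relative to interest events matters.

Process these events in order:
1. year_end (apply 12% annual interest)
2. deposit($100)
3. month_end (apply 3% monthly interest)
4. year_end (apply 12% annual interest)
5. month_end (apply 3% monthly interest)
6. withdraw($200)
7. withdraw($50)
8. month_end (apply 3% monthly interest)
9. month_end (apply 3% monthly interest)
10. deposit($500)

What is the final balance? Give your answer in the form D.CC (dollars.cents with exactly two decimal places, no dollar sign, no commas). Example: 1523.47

After 1 (year_end (apply 12% annual interest)): balance=$560.00 total_interest=$60.00
After 2 (deposit($100)): balance=$660.00 total_interest=$60.00
After 3 (month_end (apply 3% monthly interest)): balance=$679.80 total_interest=$79.80
After 4 (year_end (apply 12% annual interest)): balance=$761.37 total_interest=$161.37
After 5 (month_end (apply 3% monthly interest)): balance=$784.21 total_interest=$184.21
After 6 (withdraw($200)): balance=$584.21 total_interest=$184.21
After 7 (withdraw($50)): balance=$534.21 total_interest=$184.21
After 8 (month_end (apply 3% monthly interest)): balance=$550.23 total_interest=$200.23
After 9 (month_end (apply 3% monthly interest)): balance=$566.73 total_interest=$216.73
After 10 (deposit($500)): balance=$1066.73 total_interest=$216.73

Answer: 1066.73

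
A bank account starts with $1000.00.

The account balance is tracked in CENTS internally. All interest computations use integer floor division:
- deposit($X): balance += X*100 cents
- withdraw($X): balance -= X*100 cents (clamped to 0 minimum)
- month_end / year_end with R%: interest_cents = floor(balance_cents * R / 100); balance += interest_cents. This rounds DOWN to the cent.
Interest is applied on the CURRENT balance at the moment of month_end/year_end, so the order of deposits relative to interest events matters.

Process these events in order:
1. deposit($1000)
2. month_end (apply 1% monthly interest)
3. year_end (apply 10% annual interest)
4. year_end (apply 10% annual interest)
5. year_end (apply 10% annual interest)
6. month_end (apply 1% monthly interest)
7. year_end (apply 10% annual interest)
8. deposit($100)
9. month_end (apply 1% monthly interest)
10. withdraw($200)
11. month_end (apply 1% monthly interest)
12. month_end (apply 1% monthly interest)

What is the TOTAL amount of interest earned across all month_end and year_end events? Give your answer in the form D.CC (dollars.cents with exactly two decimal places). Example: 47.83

Answer: 1076.56

Derivation:
After 1 (deposit($1000)): balance=$2000.00 total_interest=$0.00
After 2 (month_end (apply 1% monthly interest)): balance=$2020.00 total_interest=$20.00
After 3 (year_end (apply 10% annual interest)): balance=$2222.00 total_interest=$222.00
After 4 (year_end (apply 10% annual interest)): balance=$2444.20 total_interest=$444.20
After 5 (year_end (apply 10% annual interest)): balance=$2688.62 total_interest=$688.62
After 6 (month_end (apply 1% monthly interest)): balance=$2715.50 total_interest=$715.50
After 7 (year_end (apply 10% annual interest)): balance=$2987.05 total_interest=$987.05
After 8 (deposit($100)): balance=$3087.05 total_interest=$987.05
After 9 (month_end (apply 1% monthly interest)): balance=$3117.92 total_interest=$1017.92
After 10 (withdraw($200)): balance=$2917.92 total_interest=$1017.92
After 11 (month_end (apply 1% monthly interest)): balance=$2947.09 total_interest=$1047.09
After 12 (month_end (apply 1% monthly interest)): balance=$2976.56 total_interest=$1076.56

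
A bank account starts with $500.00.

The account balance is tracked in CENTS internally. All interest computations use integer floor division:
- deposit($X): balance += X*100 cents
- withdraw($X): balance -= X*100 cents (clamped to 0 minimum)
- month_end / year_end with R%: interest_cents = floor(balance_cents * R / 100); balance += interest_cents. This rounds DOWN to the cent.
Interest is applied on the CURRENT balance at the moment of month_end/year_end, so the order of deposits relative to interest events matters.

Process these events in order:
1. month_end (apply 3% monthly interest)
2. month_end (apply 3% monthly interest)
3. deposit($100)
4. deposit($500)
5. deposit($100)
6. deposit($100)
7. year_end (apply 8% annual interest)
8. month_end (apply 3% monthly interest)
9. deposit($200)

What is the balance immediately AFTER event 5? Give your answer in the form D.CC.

Answer: 1230.45

Derivation:
After 1 (month_end (apply 3% monthly interest)): balance=$515.00 total_interest=$15.00
After 2 (month_end (apply 3% monthly interest)): balance=$530.45 total_interest=$30.45
After 3 (deposit($100)): balance=$630.45 total_interest=$30.45
After 4 (deposit($500)): balance=$1130.45 total_interest=$30.45
After 5 (deposit($100)): balance=$1230.45 total_interest=$30.45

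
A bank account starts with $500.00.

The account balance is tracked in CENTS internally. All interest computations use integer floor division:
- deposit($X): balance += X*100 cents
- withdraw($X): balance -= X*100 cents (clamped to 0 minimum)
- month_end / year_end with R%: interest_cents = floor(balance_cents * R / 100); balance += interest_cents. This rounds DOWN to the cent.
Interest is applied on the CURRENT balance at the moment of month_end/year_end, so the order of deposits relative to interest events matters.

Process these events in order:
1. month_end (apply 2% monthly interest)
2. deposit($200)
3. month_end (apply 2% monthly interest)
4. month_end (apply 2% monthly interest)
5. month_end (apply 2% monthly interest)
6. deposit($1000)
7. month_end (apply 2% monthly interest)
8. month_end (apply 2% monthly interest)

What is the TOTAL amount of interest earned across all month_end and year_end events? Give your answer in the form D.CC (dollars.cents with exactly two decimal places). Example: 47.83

Answer: 124.28

Derivation:
After 1 (month_end (apply 2% monthly interest)): balance=$510.00 total_interest=$10.00
After 2 (deposit($200)): balance=$710.00 total_interest=$10.00
After 3 (month_end (apply 2% monthly interest)): balance=$724.20 total_interest=$24.20
After 4 (month_end (apply 2% monthly interest)): balance=$738.68 total_interest=$38.68
After 5 (month_end (apply 2% monthly interest)): balance=$753.45 total_interest=$53.45
After 6 (deposit($1000)): balance=$1753.45 total_interest=$53.45
After 7 (month_end (apply 2% monthly interest)): balance=$1788.51 total_interest=$88.51
After 8 (month_end (apply 2% monthly interest)): balance=$1824.28 total_interest=$124.28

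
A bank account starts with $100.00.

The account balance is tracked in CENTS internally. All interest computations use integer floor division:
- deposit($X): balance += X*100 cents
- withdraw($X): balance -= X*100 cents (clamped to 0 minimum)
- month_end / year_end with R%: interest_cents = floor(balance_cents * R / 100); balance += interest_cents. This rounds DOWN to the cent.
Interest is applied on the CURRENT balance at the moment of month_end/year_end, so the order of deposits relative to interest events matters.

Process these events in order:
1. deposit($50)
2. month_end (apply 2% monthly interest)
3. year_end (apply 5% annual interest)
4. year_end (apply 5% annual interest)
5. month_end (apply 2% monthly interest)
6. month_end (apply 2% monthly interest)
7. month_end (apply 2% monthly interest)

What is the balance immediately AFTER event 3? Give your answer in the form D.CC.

After 1 (deposit($50)): balance=$150.00 total_interest=$0.00
After 2 (month_end (apply 2% monthly interest)): balance=$153.00 total_interest=$3.00
After 3 (year_end (apply 5% annual interest)): balance=$160.65 total_interest=$10.65

Answer: 160.65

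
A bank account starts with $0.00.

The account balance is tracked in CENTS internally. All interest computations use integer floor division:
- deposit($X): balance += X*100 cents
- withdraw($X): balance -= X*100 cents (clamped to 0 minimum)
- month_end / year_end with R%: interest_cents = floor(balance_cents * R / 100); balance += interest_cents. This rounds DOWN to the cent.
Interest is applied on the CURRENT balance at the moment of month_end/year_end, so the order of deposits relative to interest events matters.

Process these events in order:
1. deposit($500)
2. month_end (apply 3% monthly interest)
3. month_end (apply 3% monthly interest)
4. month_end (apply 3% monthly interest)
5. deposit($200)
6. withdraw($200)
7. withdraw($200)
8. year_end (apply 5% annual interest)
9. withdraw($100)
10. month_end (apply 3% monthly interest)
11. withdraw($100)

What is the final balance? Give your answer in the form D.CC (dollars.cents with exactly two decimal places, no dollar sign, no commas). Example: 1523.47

After 1 (deposit($500)): balance=$500.00 total_interest=$0.00
After 2 (month_end (apply 3% monthly interest)): balance=$515.00 total_interest=$15.00
After 3 (month_end (apply 3% monthly interest)): balance=$530.45 total_interest=$30.45
After 4 (month_end (apply 3% monthly interest)): balance=$546.36 total_interest=$46.36
After 5 (deposit($200)): balance=$746.36 total_interest=$46.36
After 6 (withdraw($200)): balance=$546.36 total_interest=$46.36
After 7 (withdraw($200)): balance=$346.36 total_interest=$46.36
After 8 (year_end (apply 5% annual interest)): balance=$363.67 total_interest=$63.67
After 9 (withdraw($100)): balance=$263.67 total_interest=$63.67
After 10 (month_end (apply 3% monthly interest)): balance=$271.58 total_interest=$71.58
After 11 (withdraw($100)): balance=$171.58 total_interest=$71.58

Answer: 171.58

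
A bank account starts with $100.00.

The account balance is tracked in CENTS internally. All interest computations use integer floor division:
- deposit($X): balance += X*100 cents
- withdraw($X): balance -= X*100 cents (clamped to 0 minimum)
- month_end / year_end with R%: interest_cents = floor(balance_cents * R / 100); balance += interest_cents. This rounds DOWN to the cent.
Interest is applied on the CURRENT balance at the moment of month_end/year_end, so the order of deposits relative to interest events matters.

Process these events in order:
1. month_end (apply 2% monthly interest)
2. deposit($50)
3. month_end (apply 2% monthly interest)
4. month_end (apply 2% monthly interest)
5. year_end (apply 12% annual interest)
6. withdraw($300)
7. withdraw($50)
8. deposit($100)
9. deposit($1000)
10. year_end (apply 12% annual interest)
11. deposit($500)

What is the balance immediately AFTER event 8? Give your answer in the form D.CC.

Answer: 100.00

Derivation:
After 1 (month_end (apply 2% monthly interest)): balance=$102.00 total_interest=$2.00
After 2 (deposit($50)): balance=$152.00 total_interest=$2.00
After 3 (month_end (apply 2% monthly interest)): balance=$155.04 total_interest=$5.04
After 4 (month_end (apply 2% monthly interest)): balance=$158.14 total_interest=$8.14
After 5 (year_end (apply 12% annual interest)): balance=$177.11 total_interest=$27.11
After 6 (withdraw($300)): balance=$0.00 total_interest=$27.11
After 7 (withdraw($50)): balance=$0.00 total_interest=$27.11
After 8 (deposit($100)): balance=$100.00 total_interest=$27.11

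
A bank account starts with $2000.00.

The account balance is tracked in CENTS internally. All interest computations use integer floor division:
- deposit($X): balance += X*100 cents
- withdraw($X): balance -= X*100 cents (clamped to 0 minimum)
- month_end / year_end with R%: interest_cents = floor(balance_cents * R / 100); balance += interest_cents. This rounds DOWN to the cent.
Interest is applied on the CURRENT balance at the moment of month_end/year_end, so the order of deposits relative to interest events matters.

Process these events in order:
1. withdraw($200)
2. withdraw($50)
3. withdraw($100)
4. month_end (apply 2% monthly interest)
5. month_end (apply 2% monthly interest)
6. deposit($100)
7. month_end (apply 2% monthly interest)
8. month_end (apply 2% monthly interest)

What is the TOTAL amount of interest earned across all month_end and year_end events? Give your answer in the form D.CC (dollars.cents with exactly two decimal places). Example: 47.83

Answer: 140.04

Derivation:
After 1 (withdraw($200)): balance=$1800.00 total_interest=$0.00
After 2 (withdraw($50)): balance=$1750.00 total_interest=$0.00
After 3 (withdraw($100)): balance=$1650.00 total_interest=$0.00
After 4 (month_end (apply 2% monthly interest)): balance=$1683.00 total_interest=$33.00
After 5 (month_end (apply 2% monthly interest)): balance=$1716.66 total_interest=$66.66
After 6 (deposit($100)): balance=$1816.66 total_interest=$66.66
After 7 (month_end (apply 2% monthly interest)): balance=$1852.99 total_interest=$102.99
After 8 (month_end (apply 2% monthly interest)): balance=$1890.04 total_interest=$140.04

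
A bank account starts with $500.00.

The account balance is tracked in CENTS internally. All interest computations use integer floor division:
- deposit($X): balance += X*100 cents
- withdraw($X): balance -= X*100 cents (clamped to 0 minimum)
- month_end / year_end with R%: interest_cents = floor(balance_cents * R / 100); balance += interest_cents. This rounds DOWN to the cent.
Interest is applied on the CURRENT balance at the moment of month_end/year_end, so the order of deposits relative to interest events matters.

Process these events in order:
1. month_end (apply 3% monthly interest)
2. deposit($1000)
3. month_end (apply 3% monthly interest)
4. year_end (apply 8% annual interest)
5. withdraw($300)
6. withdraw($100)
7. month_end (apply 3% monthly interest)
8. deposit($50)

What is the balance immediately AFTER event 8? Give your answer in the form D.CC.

After 1 (month_end (apply 3% monthly interest)): balance=$515.00 total_interest=$15.00
After 2 (deposit($1000)): balance=$1515.00 total_interest=$15.00
After 3 (month_end (apply 3% monthly interest)): balance=$1560.45 total_interest=$60.45
After 4 (year_end (apply 8% annual interest)): balance=$1685.28 total_interest=$185.28
After 5 (withdraw($300)): balance=$1385.28 total_interest=$185.28
After 6 (withdraw($100)): balance=$1285.28 total_interest=$185.28
After 7 (month_end (apply 3% monthly interest)): balance=$1323.83 total_interest=$223.83
After 8 (deposit($50)): balance=$1373.83 total_interest=$223.83

Answer: 1373.83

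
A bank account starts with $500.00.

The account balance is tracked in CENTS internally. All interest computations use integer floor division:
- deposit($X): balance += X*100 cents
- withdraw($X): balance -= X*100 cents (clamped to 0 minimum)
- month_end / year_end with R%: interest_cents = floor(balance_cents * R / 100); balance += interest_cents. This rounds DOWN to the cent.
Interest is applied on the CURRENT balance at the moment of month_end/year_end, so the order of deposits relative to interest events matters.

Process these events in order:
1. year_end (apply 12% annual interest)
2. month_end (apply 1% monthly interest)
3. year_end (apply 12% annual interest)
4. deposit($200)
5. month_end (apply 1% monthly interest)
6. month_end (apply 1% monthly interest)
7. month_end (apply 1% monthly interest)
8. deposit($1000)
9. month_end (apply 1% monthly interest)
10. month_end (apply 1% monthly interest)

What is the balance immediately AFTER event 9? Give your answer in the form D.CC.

After 1 (year_end (apply 12% annual interest)): balance=$560.00 total_interest=$60.00
After 2 (month_end (apply 1% monthly interest)): balance=$565.60 total_interest=$65.60
After 3 (year_end (apply 12% annual interest)): balance=$633.47 total_interest=$133.47
After 4 (deposit($200)): balance=$833.47 total_interest=$133.47
After 5 (month_end (apply 1% monthly interest)): balance=$841.80 total_interest=$141.80
After 6 (month_end (apply 1% monthly interest)): balance=$850.21 total_interest=$150.21
After 7 (month_end (apply 1% monthly interest)): balance=$858.71 total_interest=$158.71
After 8 (deposit($1000)): balance=$1858.71 total_interest=$158.71
After 9 (month_end (apply 1% monthly interest)): balance=$1877.29 total_interest=$177.29

Answer: 1877.29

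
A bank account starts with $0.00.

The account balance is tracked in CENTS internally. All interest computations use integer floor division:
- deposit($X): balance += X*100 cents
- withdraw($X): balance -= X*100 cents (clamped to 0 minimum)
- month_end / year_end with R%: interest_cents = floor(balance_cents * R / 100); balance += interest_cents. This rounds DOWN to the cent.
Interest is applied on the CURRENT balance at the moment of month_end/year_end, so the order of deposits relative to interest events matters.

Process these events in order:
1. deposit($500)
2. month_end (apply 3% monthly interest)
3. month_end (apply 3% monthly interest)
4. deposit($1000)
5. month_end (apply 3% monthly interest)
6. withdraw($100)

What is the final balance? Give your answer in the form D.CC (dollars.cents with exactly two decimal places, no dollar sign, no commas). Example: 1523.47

After 1 (deposit($500)): balance=$500.00 total_interest=$0.00
After 2 (month_end (apply 3% monthly interest)): balance=$515.00 total_interest=$15.00
After 3 (month_end (apply 3% monthly interest)): balance=$530.45 total_interest=$30.45
After 4 (deposit($1000)): balance=$1530.45 total_interest=$30.45
After 5 (month_end (apply 3% monthly interest)): balance=$1576.36 total_interest=$76.36
After 6 (withdraw($100)): balance=$1476.36 total_interest=$76.36

Answer: 1476.36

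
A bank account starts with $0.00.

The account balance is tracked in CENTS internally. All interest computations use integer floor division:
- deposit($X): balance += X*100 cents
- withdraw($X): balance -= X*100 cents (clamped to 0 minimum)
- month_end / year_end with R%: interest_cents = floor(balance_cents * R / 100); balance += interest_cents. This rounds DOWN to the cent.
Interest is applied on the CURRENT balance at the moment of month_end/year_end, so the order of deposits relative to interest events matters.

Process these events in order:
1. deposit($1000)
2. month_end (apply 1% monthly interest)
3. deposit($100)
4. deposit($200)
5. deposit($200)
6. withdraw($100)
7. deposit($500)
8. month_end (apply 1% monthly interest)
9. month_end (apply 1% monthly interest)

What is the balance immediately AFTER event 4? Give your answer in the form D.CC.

After 1 (deposit($1000)): balance=$1000.00 total_interest=$0.00
After 2 (month_end (apply 1% monthly interest)): balance=$1010.00 total_interest=$10.00
After 3 (deposit($100)): balance=$1110.00 total_interest=$10.00
After 4 (deposit($200)): balance=$1310.00 total_interest=$10.00

Answer: 1310.00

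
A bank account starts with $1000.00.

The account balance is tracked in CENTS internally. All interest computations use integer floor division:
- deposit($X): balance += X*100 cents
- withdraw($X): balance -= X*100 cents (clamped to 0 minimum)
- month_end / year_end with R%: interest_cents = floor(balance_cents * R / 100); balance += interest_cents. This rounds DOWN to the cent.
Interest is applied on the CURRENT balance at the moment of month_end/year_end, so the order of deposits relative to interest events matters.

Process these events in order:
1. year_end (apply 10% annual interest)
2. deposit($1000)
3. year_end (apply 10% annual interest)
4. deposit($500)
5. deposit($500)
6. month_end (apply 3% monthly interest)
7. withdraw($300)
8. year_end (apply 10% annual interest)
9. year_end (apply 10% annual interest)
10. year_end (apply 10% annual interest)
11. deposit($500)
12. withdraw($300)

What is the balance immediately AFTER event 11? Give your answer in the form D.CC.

After 1 (year_end (apply 10% annual interest)): balance=$1100.00 total_interest=$100.00
After 2 (deposit($1000)): balance=$2100.00 total_interest=$100.00
After 3 (year_end (apply 10% annual interest)): balance=$2310.00 total_interest=$310.00
After 4 (deposit($500)): balance=$2810.00 total_interest=$310.00
After 5 (deposit($500)): balance=$3310.00 total_interest=$310.00
After 6 (month_end (apply 3% monthly interest)): balance=$3409.30 total_interest=$409.30
After 7 (withdraw($300)): balance=$3109.30 total_interest=$409.30
After 8 (year_end (apply 10% annual interest)): balance=$3420.23 total_interest=$720.23
After 9 (year_end (apply 10% annual interest)): balance=$3762.25 total_interest=$1062.25
After 10 (year_end (apply 10% annual interest)): balance=$4138.47 total_interest=$1438.47
After 11 (deposit($500)): balance=$4638.47 total_interest=$1438.47

Answer: 4638.47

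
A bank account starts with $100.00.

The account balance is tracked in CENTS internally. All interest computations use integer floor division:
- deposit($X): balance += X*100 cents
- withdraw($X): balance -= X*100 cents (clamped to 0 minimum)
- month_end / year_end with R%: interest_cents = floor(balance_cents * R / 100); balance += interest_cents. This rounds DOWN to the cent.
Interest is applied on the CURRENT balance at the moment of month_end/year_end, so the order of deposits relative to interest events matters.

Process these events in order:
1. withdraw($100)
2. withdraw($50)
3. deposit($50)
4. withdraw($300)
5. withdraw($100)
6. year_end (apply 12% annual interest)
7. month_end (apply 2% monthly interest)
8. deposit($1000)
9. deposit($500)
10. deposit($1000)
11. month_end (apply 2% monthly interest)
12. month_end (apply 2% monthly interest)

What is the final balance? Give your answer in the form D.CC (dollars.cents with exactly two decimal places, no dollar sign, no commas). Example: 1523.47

After 1 (withdraw($100)): balance=$0.00 total_interest=$0.00
After 2 (withdraw($50)): balance=$0.00 total_interest=$0.00
After 3 (deposit($50)): balance=$50.00 total_interest=$0.00
After 4 (withdraw($300)): balance=$0.00 total_interest=$0.00
After 5 (withdraw($100)): balance=$0.00 total_interest=$0.00
After 6 (year_end (apply 12% annual interest)): balance=$0.00 total_interest=$0.00
After 7 (month_end (apply 2% monthly interest)): balance=$0.00 total_interest=$0.00
After 8 (deposit($1000)): balance=$1000.00 total_interest=$0.00
After 9 (deposit($500)): balance=$1500.00 total_interest=$0.00
After 10 (deposit($1000)): balance=$2500.00 total_interest=$0.00
After 11 (month_end (apply 2% monthly interest)): balance=$2550.00 total_interest=$50.00
After 12 (month_end (apply 2% monthly interest)): balance=$2601.00 total_interest=$101.00

Answer: 2601.00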